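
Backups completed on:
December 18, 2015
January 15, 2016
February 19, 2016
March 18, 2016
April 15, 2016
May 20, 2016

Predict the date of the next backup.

All dates are Fridays, 28, 35, 28, 28, 35 days apart.
Specifically, the 3rd Friday of each month.
June 2016 — 3rd Friday is June 17, 2016.

June 17, 2016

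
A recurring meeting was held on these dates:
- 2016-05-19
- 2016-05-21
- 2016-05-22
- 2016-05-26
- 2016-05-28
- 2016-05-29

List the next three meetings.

The gap pattern 2, 1, 4, 2, 1 repeats every 3 events.
These are the Thursdays, Saturdays and Sundays of each week.
Next Thursday: 2016-06-02.
Next Saturday: 2016-06-04.
The following Sunday is 2016-06-05.

2016-06-02, 2016-06-04, 2016-06-05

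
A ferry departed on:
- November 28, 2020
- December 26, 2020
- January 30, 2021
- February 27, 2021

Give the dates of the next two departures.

March 27, 2021; April 24, 2021

Every date is a Saturday; gaps 28, 35, 28 days.
Each is the last Saturday of its month (at least one falls on the 29th or later, ruling out '4th Saturday').
March 2021 ends with Saturday March 27, 2021.
April 2021 ends with Saturday April 24, 2021.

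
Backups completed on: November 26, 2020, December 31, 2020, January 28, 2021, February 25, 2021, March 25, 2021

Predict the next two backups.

April 29, 2021; May 27, 2021

Every date is a Thursday; gaps 35, 28, 28, 28 days.
Each is the last Thursday of its month (at least one falls on the 29th or later, ruling out '4th Thursday').
Last Thursday of April 2021: April 29, 2021.
May 2021 ends with Thursday May 27, 2021.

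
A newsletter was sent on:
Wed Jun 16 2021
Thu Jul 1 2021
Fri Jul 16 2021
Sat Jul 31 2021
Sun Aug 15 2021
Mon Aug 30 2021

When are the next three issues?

Tue Sep 14 2021, Wed Sep 29 2021, Thu Oct 14 2021

The spacing is 15, 15, 15, 15, 15 days — always 15 days.
Mon Aug 30 2021 + 15 days = Tue Sep 14 2021.
Tue Sep 14 2021 + 15 days = Wed Sep 29 2021.
Wed Sep 29 2021 + 15 days = Thu Oct 14 2021.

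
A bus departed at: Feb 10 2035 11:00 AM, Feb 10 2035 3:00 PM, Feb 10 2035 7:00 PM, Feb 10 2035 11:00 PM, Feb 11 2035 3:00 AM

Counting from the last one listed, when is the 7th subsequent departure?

Feb 12 2035 7:00 AM

Spacing: 4, 4, 4, 4 h — constant 4 h.
Feb 11 2035 3:00 AM + 4 h = Feb 11 2035 7:00 AM.
Feb 11 2035 7:00 AM + 4 h = Feb 11 2035 11:00 AM.
Feb 11 2035 11:00 AM + 4 h = Feb 11 2035 3:00 PM.
Feb 11 2035 3:00 PM + 4 h = Feb 11 2035 7:00 PM.
Feb 11 2035 7:00 PM + 4 h = Feb 11 2035 11:00 PM.
Feb 11 2035 11:00 PM + 4 h = Feb 12 2035 3:00 AM.
Feb 12 2035 3:00 AM + 4 h = Feb 12 2035 7:00 AM.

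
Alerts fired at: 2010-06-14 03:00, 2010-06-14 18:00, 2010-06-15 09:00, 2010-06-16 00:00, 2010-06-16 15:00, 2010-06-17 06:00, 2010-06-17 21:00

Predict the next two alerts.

Gaps: 15, 15, 15, 15, 15, 15 hours — each event is 15 hours after the previous one.
2010-06-17 21:00 + 15 h = 2010-06-18 12:00.
2010-06-18 12:00 + 15 h = 2010-06-19 03:00.

2010-06-18 12:00, 2010-06-19 03:00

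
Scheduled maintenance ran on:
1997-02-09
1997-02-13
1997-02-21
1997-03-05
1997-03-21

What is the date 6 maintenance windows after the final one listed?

1997-09-17

Gaps: 4, 8, 12, 16 days — each gap is 4 larger than the previous one.
Next gap: 20 days. 1997-03-21 + 20 days = 1997-04-10.
Next gap: 24 days. 1997-04-10 + 24 days = 1997-05-04.
Next gap: 28 days. 1997-05-04 + 28 days = 1997-06-01.
Next gap: 32 days. 1997-06-01 + 32 days = 1997-07-03.
Next gap: 36 days. 1997-07-03 + 36 days = 1997-08-08.
Next gap: 40 days. 1997-08-08 + 40 days = 1997-09-17.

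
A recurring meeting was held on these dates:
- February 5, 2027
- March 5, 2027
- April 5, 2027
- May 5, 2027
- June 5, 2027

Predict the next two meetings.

July 5, 2027; August 5, 2027

Gaps: 28, 31, 30, 31 days — not constant. Every event is on the 5th of the month.
Pattern: the 5th of each month.
Next: July 2027 → July 5, 2027.
Next: August 2027 → August 5, 2027.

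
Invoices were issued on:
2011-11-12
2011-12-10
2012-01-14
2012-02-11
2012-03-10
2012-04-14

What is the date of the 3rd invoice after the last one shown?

2012-07-14

These are Saturdays at 28- or 35-day spacing (28, 35, 28, 28, 35).
The pattern: 2nd Saturday of the month.
May 2012 — 2nd Saturday is 2012-05-12.
2nd Saturday of June 2012: 2012-06-09.
2nd Saturday of July 2012: 2012-07-14.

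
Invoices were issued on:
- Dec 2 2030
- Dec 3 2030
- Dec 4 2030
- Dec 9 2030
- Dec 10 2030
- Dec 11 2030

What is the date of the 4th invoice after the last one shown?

Dec 23 2030

Every event lands on a Monday or Tuesday or Wednesday (gaps cycle 1, 1, 5, 1, 1).
So the schedule is: every Monday, Tuesday and Wednesday.
Next Monday: Dec 16 2030.
The following Tuesday is Dec 17 2030.
The following Wednesday is Dec 18 2030.
Next Monday: Dec 23 2030.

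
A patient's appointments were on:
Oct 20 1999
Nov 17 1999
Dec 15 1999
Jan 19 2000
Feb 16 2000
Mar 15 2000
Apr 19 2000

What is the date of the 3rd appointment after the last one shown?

Jul 19 2000

All dates are Wednesdays, 28, 28, 35, 28, 28, 35 days apart.
Specifically, the 3rd Wednesday of each month.
3rd Wednesday of May 2000: May 17 2000.
3rd Wednesday of June 2000: Jun 21 2000.
3rd Wednesday of July 2000: Jul 19 2000.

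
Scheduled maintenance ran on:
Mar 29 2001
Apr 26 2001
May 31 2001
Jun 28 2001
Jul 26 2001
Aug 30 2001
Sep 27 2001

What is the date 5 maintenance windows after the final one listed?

Feb 28 2002

These are Thursdays with 28, 35, 28, 28, 35, 28-day gaps.
Each is the final Thursday of its month — Mar 29 2001 is past the 28th, so '4th Thursday' doesn't fit.
Last Thursday of October 2001: Oct 25 2001.
Last Thursday of November 2001: Nov 29 2001.
Last Thursday of December 2001: Dec 27 2001.
January 2002 ends with Thursday Jan 31 2002.
Last Thursday of February 2002: Feb 28 2002.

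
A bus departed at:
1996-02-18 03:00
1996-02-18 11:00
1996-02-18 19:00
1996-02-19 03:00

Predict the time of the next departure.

1996-02-19 11:00

The interval is a steady 8 hours (8, 8, 8).
1996-02-19 03:00 + 8 h = 1996-02-19 11:00.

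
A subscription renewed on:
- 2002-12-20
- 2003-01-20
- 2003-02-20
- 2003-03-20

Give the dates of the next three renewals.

Gaps: 31, 31, 28 days — not constant. Every event is on the 20th of the month.
Pattern: the 20th of each month.
Next: April 2003 → 2003-04-20.
Next: May 2003 → 2003-05-20.
June 2003: 2003-06-20.

2003-04-20, 2003-05-20, 2003-06-20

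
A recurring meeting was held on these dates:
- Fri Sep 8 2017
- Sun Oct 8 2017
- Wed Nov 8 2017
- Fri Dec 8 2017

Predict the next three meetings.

Mon Jan 8 2018, Thu Feb 8 2018, Thu Mar 8 2018

The day-of-month is always 8 (30, 31, 30 days between events).
So this recurs on the 8th of each month.
Next: January 2018 → Mon Jan 8 2018.
Next: February 2018 → Thu Feb 8 2018.
March 2018: Thu Mar 8 2018.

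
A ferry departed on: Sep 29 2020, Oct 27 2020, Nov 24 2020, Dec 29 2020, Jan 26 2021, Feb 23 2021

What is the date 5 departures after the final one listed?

All Tuesdays; the gaps (28, 28, 35, 28, 28) vary with month length.
This is the last Tuesday of each month.
Last Tuesday of March 2021: Mar 30 2021.
Last Tuesday of April 2021: Apr 27 2021.
May 2021 ends with Tuesday May 25 2021.
Last Tuesday of June 2021: Jun 29 2021.
Last Tuesday of July 2021: Jul 27 2021.

Jul 27 2021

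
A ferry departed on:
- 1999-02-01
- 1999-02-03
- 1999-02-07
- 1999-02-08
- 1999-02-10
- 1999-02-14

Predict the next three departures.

The gap pattern 2, 4, 1, 2, 4 repeats every 3 events.
These are the Mondays, Wednesdays and Sundays of each week.
Next Monday: 1999-02-15.
Next Wednesday: 1999-02-17.
Next Sunday: 1999-02-21.

1999-02-15, 1999-02-17, 1999-02-21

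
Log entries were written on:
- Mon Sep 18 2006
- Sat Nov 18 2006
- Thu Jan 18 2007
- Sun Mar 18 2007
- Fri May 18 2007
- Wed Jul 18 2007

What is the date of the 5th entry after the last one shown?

The day-of-month is always 18 (61, 61, 59, 61, 61 days between events).
So this recurs on the 18th of every 2 months.
September 2007: Tue Sep 18 2007.
November 2007: Sun Nov 18 2007.
January 2008: Fri Jan 18 2008.
March 2008: Tue Mar 18 2008.
May 2008: Sun May 18 2008.

Sun May 18 2008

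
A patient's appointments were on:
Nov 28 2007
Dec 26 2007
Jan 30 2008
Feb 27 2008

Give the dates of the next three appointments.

These are Wednesdays with 28, 35, 28-day gaps.
Each is the final Wednesday of its month — Jan 30 2008 is past the 28th, so '4th Wednesday' doesn't fit.
Last Wednesday of March 2008: Mar 26 2008.
Last Wednesday of April 2008: Apr 30 2008.
Last Wednesday of May 2008: May 28 2008.

Mar 26 2008, Apr 30 2008, May 28 2008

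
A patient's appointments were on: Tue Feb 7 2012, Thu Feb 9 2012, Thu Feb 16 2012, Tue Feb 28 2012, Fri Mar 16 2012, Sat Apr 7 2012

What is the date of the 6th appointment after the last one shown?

Fri Nov 30 2012

Gaps: 2, 7, 12, 17, 22 days — each gap is 5 larger than the previous one.
Next gap: 27 days. Sat Apr 7 2012 + 27 days = Fri May 4 2012.
Next gap: 32 days. Fri May 4 2012 + 32 days = Tue Jun 5 2012.
Next gap: 37 days. Tue Jun 5 2012 + 37 days = Thu Jul 12 2012.
Next gap: 42 days. Thu Jul 12 2012 + 42 days = Thu Aug 23 2012.
Next gap: 47 days. Thu Aug 23 2012 + 47 days = Tue Oct 9 2012.
Next gap: 52 days. Tue Oct 9 2012 + 52 days = Fri Nov 30 2012.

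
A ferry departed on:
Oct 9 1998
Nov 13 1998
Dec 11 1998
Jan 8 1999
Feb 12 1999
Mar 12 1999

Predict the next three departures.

All dates are Fridays, 35, 28, 28, 35, 28 days apart.
Specifically, the 2nd Friday of each month.
2nd Friday of April 1999: Apr 9 1999.
2nd Friday of May 1999: May 14 1999.
2nd Friday of June 1999: Jun 11 1999.

Apr 9 1999, May 14 1999, Jun 11 1999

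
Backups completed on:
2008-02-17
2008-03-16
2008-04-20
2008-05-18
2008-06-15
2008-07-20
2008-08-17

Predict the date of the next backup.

All dates are Sundays, 28, 35, 28, 28, 35, 28 days apart.
Specifically, the 3rd Sunday of each month.
September 2008 — 3rd Sunday is 2008-09-21.

2008-09-21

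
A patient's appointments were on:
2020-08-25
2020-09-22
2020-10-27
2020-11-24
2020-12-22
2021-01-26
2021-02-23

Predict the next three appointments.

Gaps: 28, 35, 28, 28, 35, 28 days — a mix of 28 and 35. Every date is a Tuesday.
Each is the 4th Tuesday of its month.
4th Tuesday of March 2021: 2021-03-23.
April 2021 — 4th Tuesday is 2021-04-27.
4th Tuesday of May 2021: 2021-05-25.

2021-03-23, 2021-04-27, 2021-05-25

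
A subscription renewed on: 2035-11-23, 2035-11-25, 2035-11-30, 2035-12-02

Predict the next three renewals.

The gap pattern 2, 5, 2 repeats every 2 events.
These are the Fridays and Sundays of each week.
Next Friday: 2035-12-07.
Next Sunday: 2035-12-09.
The following Friday is 2035-12-14.

2035-12-07, 2035-12-09, 2035-12-14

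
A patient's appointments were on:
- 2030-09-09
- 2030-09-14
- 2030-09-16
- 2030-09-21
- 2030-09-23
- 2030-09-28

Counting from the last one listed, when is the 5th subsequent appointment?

Gaps: 5, 2, 5, 2, 5 days — not constant, but cyclic with period 2.
The events fall on every Monday and Saturday.
The following Monday is 2030-09-30.
The following Saturday is 2030-10-05.
The following Monday is 2030-10-07.
Next Saturday: 2030-10-12.
The following Monday is 2030-10-14.

2030-10-14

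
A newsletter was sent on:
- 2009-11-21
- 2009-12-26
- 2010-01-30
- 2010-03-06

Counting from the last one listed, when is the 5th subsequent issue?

2010-08-28

Gaps between consecutive events: 35, 35, 35 days — a constant 35-day interval.
2010-03-06 + 35 days = 2010-04-10.
2010-04-10 + 35 days = 2010-05-15.
2010-05-15 + 35 days = 2010-06-19.
2010-06-19 + 35 days = 2010-07-24.
2010-07-24 + 35 days = 2010-08-28.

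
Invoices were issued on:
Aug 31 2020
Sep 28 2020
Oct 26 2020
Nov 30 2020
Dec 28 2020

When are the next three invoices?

Every date is a Monday; gaps 28, 28, 35, 28 days.
Each is the last Monday of its month (at least one falls on the 29th or later, ruling out '4th Monday').
January 2021 ends with Monday Jan 25 2021.
February 2021 ends with Monday Feb 22 2021.
Last Monday of March 2021: Mar 29 2021.

Jan 25 2021, Feb 22 2021, Mar 29 2021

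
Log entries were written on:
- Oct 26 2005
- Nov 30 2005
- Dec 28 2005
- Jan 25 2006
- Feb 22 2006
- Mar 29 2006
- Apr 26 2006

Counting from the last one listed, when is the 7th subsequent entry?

All Wednesdays; the gaps (35, 28, 28, 28, 35, 28) vary with month length.
This is the last Wednesday of each month.
May 2006 ends with Wednesday May 31 2006.
Last Wednesday of June 2006: Jun 28 2006.
July 2006 ends with Wednesday Jul 26 2006.
August 2006 ends with Wednesday Aug 30 2006.
Last Wednesday of September 2006: Sep 27 2006.
October 2006 ends with Wednesday Oct 25 2006.
November 2006 ends with Wednesday Nov 29 2006.

Nov 29 2006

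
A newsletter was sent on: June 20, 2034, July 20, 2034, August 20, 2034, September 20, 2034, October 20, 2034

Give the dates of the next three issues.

November 20, 2034; December 20, 2034; January 20, 2035

Each date is the 20th; the gaps (30, 31, 31, 30) track the month lengths.
The rule is the 20th of each month.
Next: November 2034 → November 20, 2034.
Next: December 2034 → December 20, 2034.
Next: January 2035 → January 20, 2035.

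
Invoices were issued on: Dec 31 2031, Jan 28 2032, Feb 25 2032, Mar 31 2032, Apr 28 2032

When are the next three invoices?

May 26 2032, Jun 30 2032, Jul 28 2032

These are Wednesdays with 28, 28, 35, 28-day gaps.
Each is the final Wednesday of its month — Dec 31 2031 is past the 28th, so '4th Wednesday' doesn't fit.
Last Wednesday of May 2032: May 26 2032.
June 2032 ends with Wednesday Jun 30 2032.
Last Wednesday of July 2032: Jul 28 2032.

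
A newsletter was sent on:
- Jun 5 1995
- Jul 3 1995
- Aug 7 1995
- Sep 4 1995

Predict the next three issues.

Oct 2 1995, Nov 6 1995, Dec 4 1995

Gaps: 28, 35, 28 days — a mix of 28 and 35. Every date is a Monday.
Each is the 1st Monday of its month.
1st Monday of October 1995: Oct 2 1995.
1st Monday of November 1995: Nov 6 1995.
December 1995 — 1st Monday is Dec 4 1995.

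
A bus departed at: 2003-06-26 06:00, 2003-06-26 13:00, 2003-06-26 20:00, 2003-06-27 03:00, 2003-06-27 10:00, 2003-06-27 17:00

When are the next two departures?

2003-06-28 00:00, 2003-06-28 07:00

Gaps: 7, 7, 7, 7, 7 hours — each event is 7 hours after the previous one.
2003-06-27 17:00 + 7 h = 2003-06-28 00:00.
2003-06-28 00:00 + 7 h = 2003-06-28 07:00.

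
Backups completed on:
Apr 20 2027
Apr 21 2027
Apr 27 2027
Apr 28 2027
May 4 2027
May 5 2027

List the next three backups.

Every event lands on a Tuesday or Wednesday (gaps cycle 1, 6, 1, 6, 1).
So the schedule is: every Tuesday and Wednesday.
The following Tuesday is May 11 2027.
The following Wednesday is May 12 2027.
The following Tuesday is May 18 2027.

May 11 2027, May 12 2027, May 18 2027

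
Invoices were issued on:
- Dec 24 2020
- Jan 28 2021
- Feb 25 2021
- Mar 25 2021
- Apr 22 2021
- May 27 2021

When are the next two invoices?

These are Thursdays at 28- or 35-day spacing (35, 28, 28, 28, 35).
The pattern: 4th Thursday of the month.
June 2021 — 4th Thursday is Jun 24 2021.
July 2021 — 4th Thursday is Jul 22 2021.

Jun 24 2021, Jul 22 2021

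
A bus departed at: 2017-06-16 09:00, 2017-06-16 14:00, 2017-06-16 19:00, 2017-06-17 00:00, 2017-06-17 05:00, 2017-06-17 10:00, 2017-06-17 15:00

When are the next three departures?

2017-06-17 20:00, 2017-06-18 01:00, 2017-06-18 06:00

Gaps: 5, 5, 5, 5, 5, 5 hours — each event is 5 hours after the previous one.
2017-06-17 15:00 + 5 h = 2017-06-17 20:00.
2017-06-17 20:00 + 5 h = 2017-06-18 01:00.
2017-06-18 01:00 + 5 h = 2017-06-18 06:00.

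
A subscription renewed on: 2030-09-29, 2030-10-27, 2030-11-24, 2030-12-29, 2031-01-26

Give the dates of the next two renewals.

All Sundays; the gaps (28, 28, 35, 28) vary with month length.
This is the last Sunday of each month.
Last Sunday of February 2031: 2031-02-23.
Last Sunday of March 2031: 2031-03-30.

2031-02-23, 2031-03-30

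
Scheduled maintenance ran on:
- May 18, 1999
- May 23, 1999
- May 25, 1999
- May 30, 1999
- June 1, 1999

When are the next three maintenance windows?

June 6, 1999; June 8, 1999; June 13, 1999

The gap pattern 5, 2, 5, 2 repeats every 2 events.
These are the Tuesdays and Sundays of each week.
The following Sunday is June 6, 1999.
Next Tuesday: June 8, 1999.
The following Sunday is June 13, 1999.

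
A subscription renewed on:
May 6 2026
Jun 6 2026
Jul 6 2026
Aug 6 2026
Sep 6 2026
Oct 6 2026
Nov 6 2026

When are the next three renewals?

Gaps: 31, 30, 31, 31, 30, 31 days — not constant. Every event is on the 6th of the month.
Pattern: the 6th of each month.
December 2026: Dec 6 2026.
January 2027: Jan 6 2027.
Next: February 2027 → Feb 6 2027.

Dec 6 2026, Jan 6 2027, Feb 6 2027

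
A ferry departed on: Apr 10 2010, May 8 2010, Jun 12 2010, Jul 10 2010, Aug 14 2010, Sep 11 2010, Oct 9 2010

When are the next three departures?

Nov 13 2010, Dec 11 2010, Jan 8 2011

These are Saturdays at 28- or 35-day spacing (28, 35, 28, 35, 28, 28).
The pattern: 2nd Saturday of the month.
2nd Saturday of November 2010: Nov 13 2010.
December 2010 — 2nd Saturday is Dec 11 2010.
2nd Saturday of January 2011: Jan 8 2011.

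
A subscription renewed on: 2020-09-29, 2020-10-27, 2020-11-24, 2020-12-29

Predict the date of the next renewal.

Every date is a Tuesday; gaps 28, 28, 35 days.
Each is the last Tuesday of its month (at least one falls on the 29th or later, ruling out '4th Tuesday').
Last Tuesday of January 2021: 2021-01-26.

2021-01-26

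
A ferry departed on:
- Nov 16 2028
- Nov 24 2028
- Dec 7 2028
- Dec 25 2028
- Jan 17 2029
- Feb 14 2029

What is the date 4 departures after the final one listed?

Jul 26 2029

The spacing grows by 5 each time: 8, 13, 18, 23, 28 days.
Next gap: 33 days. Feb 14 2029 + 33 days = Mar 19 2029.
Next gap: 38 days. Mar 19 2029 + 38 days = Apr 26 2029.
Next gap: 43 days. Apr 26 2029 + 43 days = Jun 8 2029.
Next gap: 48 days. Jun 8 2029 + 48 days = Jul 26 2029.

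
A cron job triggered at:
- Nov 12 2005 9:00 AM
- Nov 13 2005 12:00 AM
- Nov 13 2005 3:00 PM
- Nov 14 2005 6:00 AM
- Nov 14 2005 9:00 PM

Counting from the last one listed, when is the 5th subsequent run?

Spacing: 15, 15, 15, 15 h — constant 15 h.
Nov 14 2005 9:00 PM + 15 h = Nov 15 2005 12:00 PM.
Nov 15 2005 12:00 PM + 15 h = Nov 16 2005 3:00 AM.
Nov 16 2005 3:00 AM + 15 h = Nov 16 2005 6:00 PM.
Nov 16 2005 6:00 PM + 15 h = Nov 17 2005 9:00 AM.
Nov 17 2005 9:00 AM + 15 h = Nov 18 2005 12:00 AM.

Nov 18 2005 12:00 AM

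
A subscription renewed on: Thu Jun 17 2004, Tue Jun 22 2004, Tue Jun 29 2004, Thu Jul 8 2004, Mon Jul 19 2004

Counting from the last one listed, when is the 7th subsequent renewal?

Mon Nov 29 2004

Gaps: 5, 7, 9, 11 days — each gap is 2 larger than the previous one.
Next gap: 13 days. Mon Jul 19 2004 + 13 days = Sun Aug 1 2004.
Next gap: 15 days. Sun Aug 1 2004 + 15 days = Mon Aug 16 2004.
Next gap: 17 days. Mon Aug 16 2004 + 17 days = Thu Sep 2 2004.
Next gap: 19 days. Thu Sep 2 2004 + 19 days = Tue Sep 21 2004.
Next gap: 21 days. Tue Sep 21 2004 + 21 days = Tue Oct 12 2004.
Next gap: 23 days. Tue Oct 12 2004 + 23 days = Thu Nov 4 2004.
Next gap: 25 days. Thu Nov 4 2004 + 25 days = Mon Nov 29 2004.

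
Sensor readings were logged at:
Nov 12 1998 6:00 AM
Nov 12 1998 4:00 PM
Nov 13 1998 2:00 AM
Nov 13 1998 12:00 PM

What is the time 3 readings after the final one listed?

Spacing: 10, 10, 10 h — constant 10 h.
Nov 13 1998 12:00 PM + 10 h = Nov 13 1998 10:00 PM.
Nov 13 1998 10:00 PM + 10 h = Nov 14 1998 8:00 AM.
Nov 14 1998 8:00 AM + 10 h = Nov 14 1998 6:00 PM.

Nov 14 1998 6:00 PM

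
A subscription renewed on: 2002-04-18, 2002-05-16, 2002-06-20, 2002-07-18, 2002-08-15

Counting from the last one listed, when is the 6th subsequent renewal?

2003-02-20

These are Thursdays at 28- or 35-day spacing (28, 35, 28, 28).
The pattern: 3rd Thursday of the month.
September 2002 — 3rd Thursday is 2002-09-19.
October 2002 — 3rd Thursday is 2002-10-17.
3rd Thursday of November 2002: 2002-11-21.
3rd Thursday of December 2002: 2002-12-19.
January 2003 — 3rd Thursday is 2003-01-16.
3rd Thursday of February 2003: 2003-02-20.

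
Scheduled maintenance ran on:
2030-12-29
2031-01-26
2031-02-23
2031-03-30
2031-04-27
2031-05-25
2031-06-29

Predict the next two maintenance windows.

2031-07-27, 2031-08-31

These are Sundays with 28, 28, 35, 28, 28, 35-day gaps.
Each is the final Sunday of its month — 2030-12-29 is past the 28th, so '4th Sunday' doesn't fit.
Last Sunday of July 2031: 2031-07-27.
August 2031 ends with Sunday 2031-08-31.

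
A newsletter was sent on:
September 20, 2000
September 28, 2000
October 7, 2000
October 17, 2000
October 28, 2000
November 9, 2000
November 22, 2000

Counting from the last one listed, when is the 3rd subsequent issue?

Gaps: 8, 9, 10, 11, 12, 13 days — each gap is 1 larger than the previous one.
Next gap: 14 days. November 22, 2000 + 14 days = December 6, 2000.
Next gap: 15 days. December 6, 2000 + 15 days = December 21, 2000.
Next gap: 16 days. December 21, 2000 + 16 days = January 6, 2001.

January 6, 2001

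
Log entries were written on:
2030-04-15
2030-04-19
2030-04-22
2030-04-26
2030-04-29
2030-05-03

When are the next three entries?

2030-05-06, 2030-05-10, 2030-05-13

Every event lands on a Monday or Friday (gaps cycle 4, 3, 4, 3, 4).
So the schedule is: every Monday and Friday.
The following Monday is 2030-05-06.
The following Friday is 2030-05-10.
Next Monday: 2030-05-13.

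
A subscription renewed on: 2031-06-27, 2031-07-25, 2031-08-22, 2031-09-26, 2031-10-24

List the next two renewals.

2031-11-28, 2031-12-26

These are Fridays at 28- or 35-day spacing (28, 28, 35, 28).
The pattern: 4th Friday of the month.
4th Friday of November 2031: 2031-11-28.
4th Friday of December 2031: 2031-12-26.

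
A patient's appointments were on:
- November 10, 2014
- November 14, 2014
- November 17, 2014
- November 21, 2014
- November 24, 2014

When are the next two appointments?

The gap pattern 4, 3, 4, 3 repeats every 2 events.
These are the Mondays and Fridays of each week.
The following Friday is November 28, 2014.
The following Monday is December 1, 2014.

November 28, 2014; December 1, 2014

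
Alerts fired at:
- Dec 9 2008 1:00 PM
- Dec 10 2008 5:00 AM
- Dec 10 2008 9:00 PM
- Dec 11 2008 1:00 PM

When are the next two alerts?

The interval is a steady 16 hours (16, 16, 16).
Dec 11 2008 1:00 PM + 16 h = Dec 12 2008 5:00 AM.
Dec 12 2008 5:00 AM + 16 h = Dec 12 2008 9:00 PM.

Dec 12 2008 5:00 AM, Dec 12 2008 9:00 PM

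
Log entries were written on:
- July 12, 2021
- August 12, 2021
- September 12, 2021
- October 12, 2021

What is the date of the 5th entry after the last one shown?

Each date is the 12th; the gaps (31, 31, 30) track the month lengths.
The rule is the 12th of each month.
Next: November 2021 → November 12, 2021.
Next: December 2021 → December 12, 2021.
January 2022: January 12, 2022.
Next: February 2022 → February 12, 2022.
March 2022: March 12, 2022.

March 12, 2022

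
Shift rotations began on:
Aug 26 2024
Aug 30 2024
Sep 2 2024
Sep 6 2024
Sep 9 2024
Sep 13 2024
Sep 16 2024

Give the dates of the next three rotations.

Sep 20 2024, Sep 23 2024, Sep 27 2024

Every event lands on a Monday or Friday (gaps cycle 4, 3, 4, 3, 4, 3).
So the schedule is: every Monday and Friday.
Next Friday: Sep 20 2024.
Next Monday: Sep 23 2024.
Next Friday: Sep 27 2024.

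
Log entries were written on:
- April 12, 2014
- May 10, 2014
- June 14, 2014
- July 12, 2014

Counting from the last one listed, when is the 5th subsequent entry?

December 13, 2014

Gaps: 28, 35, 28 days — a mix of 28 and 35. Every date is a Saturday.
Each is the 2nd Saturday of its month.
August 2014 — 2nd Saturday is August 9, 2014.
September 2014 — 2nd Saturday is September 13, 2014.
October 2014 — 2nd Saturday is October 11, 2014.
November 2014 — 2nd Saturday is November 8, 2014.
2nd Saturday of December 2014: December 13, 2014.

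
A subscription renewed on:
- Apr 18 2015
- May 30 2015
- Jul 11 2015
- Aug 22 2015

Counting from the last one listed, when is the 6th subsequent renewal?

The spacing is 42, 42, 42 days — always 42 days.
Aug 22 2015 + 42 days = Oct 3 2015.
Oct 3 2015 + 42 days = Nov 14 2015.
Nov 14 2015 + 42 days = Dec 26 2015.
Dec 26 2015 + 42 days = Feb 6 2016.
Feb 6 2016 + 42 days = Mar 19 2016.
Mar 19 2016 + 42 days = Apr 30 2016.

Apr 30 2016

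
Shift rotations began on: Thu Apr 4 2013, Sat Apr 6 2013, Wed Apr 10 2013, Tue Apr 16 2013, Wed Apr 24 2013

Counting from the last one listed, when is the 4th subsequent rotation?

Gaps: 2, 4, 6, 8 days — each gap is 2 larger than the previous one.
Next gap: 10 days. Wed Apr 24 2013 + 10 days = Sat May 4 2013.
Next gap: 12 days. Sat May 4 2013 + 12 days = Thu May 16 2013.
Next gap: 14 days. Thu May 16 2013 + 14 days = Thu May 30 2013.
Next gap: 16 days. Thu May 30 2013 + 16 days = Sat Jun 15 2013.

Sat Jun 15 2013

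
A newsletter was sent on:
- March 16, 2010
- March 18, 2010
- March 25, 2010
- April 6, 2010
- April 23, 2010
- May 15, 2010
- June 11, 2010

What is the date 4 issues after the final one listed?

Intervals are 2, 7, 12, 17, 22, 27 days — an arithmetic progression with common difference 5.
Next gap: 32 days. June 11, 2010 + 32 days = July 13, 2010.
Next gap: 37 days. July 13, 2010 + 37 days = August 19, 2010.
Next gap: 42 days. August 19, 2010 + 42 days = September 30, 2010.
Next gap: 47 days. September 30, 2010 + 47 days = November 16, 2010.

November 16, 2010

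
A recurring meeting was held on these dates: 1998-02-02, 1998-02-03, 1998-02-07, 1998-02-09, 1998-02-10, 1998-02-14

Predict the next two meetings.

Every event lands on a Monday or Tuesday or Saturday (gaps cycle 1, 4, 2, 1, 4).
So the schedule is: every Monday, Tuesday and Saturday.
Next Monday: 1998-02-16.
The following Tuesday is 1998-02-17.

1998-02-16, 1998-02-17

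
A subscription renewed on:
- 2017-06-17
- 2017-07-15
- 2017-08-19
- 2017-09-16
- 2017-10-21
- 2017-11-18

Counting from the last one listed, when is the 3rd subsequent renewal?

2018-02-17

Gaps: 28, 35, 28, 35, 28 days — a mix of 28 and 35. Every date is a Saturday.
Each is the 3rd Saturday of its month.
December 2017 — 3rd Saturday is 2017-12-16.
3rd Saturday of January 2018: 2018-01-20.
February 2018 — 3rd Saturday is 2018-02-17.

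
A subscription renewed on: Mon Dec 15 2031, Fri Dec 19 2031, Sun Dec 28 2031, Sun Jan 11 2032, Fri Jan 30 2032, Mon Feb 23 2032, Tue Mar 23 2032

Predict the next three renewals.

Gaps: 4, 9, 14, 19, 24, 29 days — each gap is 5 larger than the previous one.
Next gap: 34 days. Tue Mar 23 2032 + 34 days = Mon Apr 26 2032.
Next gap: 39 days. Mon Apr 26 2032 + 39 days = Fri Jun 4 2032.
Next gap: 44 days. Fri Jun 4 2032 + 44 days = Sun Jul 18 2032.

Mon Apr 26 2032, Fri Jun 4 2032, Sun Jul 18 2032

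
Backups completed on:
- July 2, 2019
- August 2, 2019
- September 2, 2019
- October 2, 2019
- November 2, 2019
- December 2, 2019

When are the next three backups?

Gaps: 31, 31, 30, 31, 30 days — not constant. Every event is on the 2nd of the month.
Pattern: the 2nd of each month.
January 2020: January 2, 2020.
Next: February 2020 → February 2, 2020.
Next: March 2020 → March 2, 2020.

January 2, 2020; February 2, 2020; March 2, 2020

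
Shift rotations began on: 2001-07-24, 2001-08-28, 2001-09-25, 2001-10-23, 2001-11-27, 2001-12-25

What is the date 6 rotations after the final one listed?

2002-06-25

Gaps: 35, 28, 28, 35, 28 days — a mix of 28 and 35. Every date is a Tuesday.
Each is the 4th Tuesday of its month.
4th Tuesday of January 2002: 2002-01-22.
February 2002 — 4th Tuesday is 2002-02-26.
March 2002 — 4th Tuesday is 2002-03-26.
April 2002 — 4th Tuesday is 2002-04-23.
4th Tuesday of May 2002: 2002-05-28.
4th Tuesday of June 2002: 2002-06-25.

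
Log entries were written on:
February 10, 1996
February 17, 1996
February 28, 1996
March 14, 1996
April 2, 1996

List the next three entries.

April 25, 1996; May 22, 1996; June 22, 1996

Gaps: 7, 11, 15, 19 days — each gap is 4 larger than the previous one.
Next gap: 23 days. April 2, 1996 + 23 days = April 25, 1996.
Next gap: 27 days. April 25, 1996 + 27 days = May 22, 1996.
Next gap: 31 days. May 22, 1996 + 31 days = June 22, 1996.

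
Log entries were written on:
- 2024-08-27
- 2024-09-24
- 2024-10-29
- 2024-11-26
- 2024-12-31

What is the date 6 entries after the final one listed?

All Tuesdays; the gaps (28, 35, 28, 35) vary with month length.
This is the last Tuesday of each month.
Last Tuesday of January 2025: 2025-01-28.
February 2025 ends with Tuesday 2025-02-25.
March 2025 ends with Tuesday 2025-03-25.
April 2025 ends with Tuesday 2025-04-29.
May 2025 ends with Tuesday 2025-05-27.
Last Tuesday of June 2025: 2025-06-24.

2025-06-24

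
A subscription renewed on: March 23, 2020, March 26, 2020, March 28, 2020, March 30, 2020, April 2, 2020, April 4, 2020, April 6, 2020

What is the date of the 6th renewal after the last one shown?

Gaps: 3, 2, 2, 3, 2, 2 days — not constant, but cyclic with period 3.
The events fall on every Monday, Thursday and Saturday.
Next Thursday: April 9, 2020.
The following Saturday is April 11, 2020.
The following Monday is April 13, 2020.
Next Thursday: April 16, 2020.
The following Saturday is April 18, 2020.
The following Monday is April 20, 2020.

April 20, 2020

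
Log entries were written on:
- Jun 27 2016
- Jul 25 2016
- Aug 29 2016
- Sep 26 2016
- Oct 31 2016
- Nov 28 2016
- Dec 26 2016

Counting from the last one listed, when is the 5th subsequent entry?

These are Mondays with 28, 35, 28, 35, 28, 28-day gaps.
Each is the final Monday of its month — Aug 29 2016 is past the 28th, so '4th Monday' doesn't fit.
Last Monday of January 2017: Jan 30 2017.
February 2017 ends with Monday Feb 27 2017.
March 2017 ends with Monday Mar 27 2017.
April 2017 ends with Monday Apr 24 2017.
Last Monday of May 2017: May 29 2017.

May 29 2017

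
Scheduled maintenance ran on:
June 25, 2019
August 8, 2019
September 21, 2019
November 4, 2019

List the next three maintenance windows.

The spacing is 44, 44, 44 days — always 44 days.
November 4, 2019 + 44 days = December 18, 2019.
December 18, 2019 + 44 days = January 31, 2020.
January 31, 2020 + 44 days = March 15, 2020.

December 18, 2019; January 31, 2020; March 15, 2020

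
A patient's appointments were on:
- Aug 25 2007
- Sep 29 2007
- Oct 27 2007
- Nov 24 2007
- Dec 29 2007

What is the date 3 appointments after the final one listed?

Mar 29 2008

Every date is a Saturday; gaps 35, 28, 28, 35 days.
Each is the last Saturday of its month (at least one falls on the 29th or later, ruling out '4th Saturday').
January 2008 ends with Saturday Jan 26 2008.
February 2008 ends with Saturday Feb 23 2008.
March 2008 ends with Saturday Mar 29 2008.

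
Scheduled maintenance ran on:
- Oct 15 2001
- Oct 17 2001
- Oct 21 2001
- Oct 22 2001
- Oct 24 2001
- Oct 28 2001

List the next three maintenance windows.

Oct 29 2001, Oct 31 2001, Nov 4 2001

Every event lands on a Monday or Wednesday or Sunday (gaps cycle 2, 4, 1, 2, 4).
So the schedule is: every Monday, Wednesday and Sunday.
Next Monday: Oct 29 2001.
Next Wednesday: Oct 31 2001.
Next Sunday: Nov 4 2001.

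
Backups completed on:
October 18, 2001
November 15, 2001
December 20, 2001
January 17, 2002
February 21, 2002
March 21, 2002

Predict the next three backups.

Gaps: 28, 35, 28, 35, 28 days — a mix of 28 and 35. Every date is a Thursday.
Each is the 3rd Thursday of its month.
April 2002 — 3rd Thursday is April 18, 2002.
3rd Thursday of May 2002: May 16, 2002.
3rd Thursday of June 2002: June 20, 2002.

April 18, 2002; May 16, 2002; June 20, 2002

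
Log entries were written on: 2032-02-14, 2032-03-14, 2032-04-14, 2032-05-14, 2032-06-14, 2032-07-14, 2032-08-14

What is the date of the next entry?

2032-09-14

Each date is the 14th; the gaps (29, 31, 30, 31, 30, 31) track the month lengths.
The rule is the 14th of each month.
September 2032: 2032-09-14.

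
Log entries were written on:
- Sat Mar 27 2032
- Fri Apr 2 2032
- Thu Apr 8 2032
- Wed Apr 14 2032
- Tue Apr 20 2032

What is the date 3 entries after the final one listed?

Gaps between consecutive events: 6, 6, 6, 6 days — a constant 6-day interval.
Tue Apr 20 2032 + 6 days = Mon Apr 26 2032.
Mon Apr 26 2032 + 6 days = Sun May 2 2032.
Sun May 2 2032 + 6 days = Sat May 8 2032.

Sat May 8 2032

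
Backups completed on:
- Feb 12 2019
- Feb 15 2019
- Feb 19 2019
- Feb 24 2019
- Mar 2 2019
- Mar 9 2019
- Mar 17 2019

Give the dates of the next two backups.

Mar 26 2019, Apr 5 2019

Intervals are 3, 4, 5, 6, 7, 8 days — an arithmetic progression with common difference 1.
Next gap: 9 days. Mar 17 2019 + 9 days = Mar 26 2019.
Next gap: 10 days. Mar 26 2019 + 10 days = Apr 5 2019.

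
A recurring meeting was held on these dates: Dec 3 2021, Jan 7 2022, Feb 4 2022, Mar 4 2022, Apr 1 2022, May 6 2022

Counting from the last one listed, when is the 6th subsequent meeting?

Nov 4 2022

These are Fridays at 28- or 35-day spacing (35, 28, 28, 28, 35).
The pattern: 1st Friday of the month.
1st Friday of June 2022: Jun 3 2022.
July 2022 — 1st Friday is Jul 1 2022.
1st Friday of August 2022: Aug 5 2022.
1st Friday of September 2022: Sep 2 2022.
October 2022 — 1st Friday is Oct 7 2022.
1st Friday of November 2022: Nov 4 2022.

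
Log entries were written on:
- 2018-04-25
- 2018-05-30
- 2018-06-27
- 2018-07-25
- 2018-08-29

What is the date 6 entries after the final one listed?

2019-02-27

Every date is a Wednesday; gaps 35, 28, 28, 35 days.
Each is the last Wednesday of its month (at least one falls on the 29th or later, ruling out '4th Wednesday').
Last Wednesday of September 2018: 2018-09-26.
Last Wednesday of October 2018: 2018-10-31.
November 2018 ends with Wednesday 2018-11-28.
Last Wednesday of December 2018: 2018-12-26.
January 2019 ends with Wednesday 2019-01-30.
February 2019 ends with Wednesday 2019-02-27.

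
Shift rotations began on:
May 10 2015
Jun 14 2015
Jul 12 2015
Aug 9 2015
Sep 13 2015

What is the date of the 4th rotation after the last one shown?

These are Sundays at 28- or 35-day spacing (35, 28, 28, 35).
The pattern: 2nd Sunday of the month.
2nd Sunday of October 2015: Oct 11 2015.
2nd Sunday of November 2015: Nov 8 2015.
2nd Sunday of December 2015: Dec 13 2015.
January 2016 — 2nd Sunday is Jan 10 2016.

Jan 10 2016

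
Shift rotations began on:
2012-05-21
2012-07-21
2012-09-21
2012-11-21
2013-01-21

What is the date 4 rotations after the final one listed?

2013-09-21

Gaps: 61, 62, 61, 61 days — not constant. Every event is on the 21st of the month.
Pattern: the 21st of every 2 months.
Next: March 2013 → 2013-03-21.
May 2013: 2013-05-21.
Next: July 2013 → 2013-07-21.
Next: September 2013 → 2013-09-21.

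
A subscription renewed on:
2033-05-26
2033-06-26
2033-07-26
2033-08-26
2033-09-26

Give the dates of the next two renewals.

2033-10-26, 2033-11-26

Gaps: 31, 30, 31, 31 days — not constant. Every event is on the 26th of the month.
Pattern: the 26th of each month.
Next: October 2033 → 2033-10-26.
Next: November 2033 → 2033-11-26.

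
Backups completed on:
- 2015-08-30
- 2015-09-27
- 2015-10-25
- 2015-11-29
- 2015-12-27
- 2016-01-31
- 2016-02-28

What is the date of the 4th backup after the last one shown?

Every date is a Sunday; gaps 28, 28, 35, 28, 35, 28 days.
Each is the last Sunday of its month (at least one falls on the 29th or later, ruling out '4th Sunday').
Last Sunday of March 2016: 2016-03-27.
Last Sunday of April 2016: 2016-04-24.
Last Sunday of May 2016: 2016-05-29.
June 2016 ends with Sunday 2016-06-26.

2016-06-26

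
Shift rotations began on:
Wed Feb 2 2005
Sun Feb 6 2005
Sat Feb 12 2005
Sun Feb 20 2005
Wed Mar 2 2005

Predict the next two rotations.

Gaps: 4, 6, 8, 10 days — each gap is 2 larger than the previous one.
Next gap: 12 days. Wed Mar 2 2005 + 12 days = Mon Mar 14 2005.
Next gap: 14 days. Mon Mar 14 2005 + 14 days = Mon Mar 28 2005.

Mon Mar 14 2005, Mon Mar 28 2005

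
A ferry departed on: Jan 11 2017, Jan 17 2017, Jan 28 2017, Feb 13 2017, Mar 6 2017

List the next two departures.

Apr 1 2017, May 2 2017

Intervals are 6, 11, 16, 21 days — an arithmetic progression with common difference 5.
Next gap: 26 days. Mar 6 2017 + 26 days = Apr 1 2017.
Next gap: 31 days. Apr 1 2017 + 31 days = May 2 2017.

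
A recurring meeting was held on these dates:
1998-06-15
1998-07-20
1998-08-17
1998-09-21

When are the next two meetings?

These are Mondays at 28- or 35-day spacing (35, 28, 35).
The pattern: 3rd Monday of the month.
3rd Monday of October 1998: 1998-10-19.
3rd Monday of November 1998: 1998-11-16.

1998-10-19, 1998-11-16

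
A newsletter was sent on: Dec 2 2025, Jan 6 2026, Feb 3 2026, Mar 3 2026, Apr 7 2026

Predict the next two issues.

May 5 2026, Jun 2 2026

All dates are Tuesdays, 35, 28, 28, 35 days apart.
Specifically, the 1st Tuesday of each month.
May 2026 — 1st Tuesday is May 5 2026.
1st Tuesday of June 2026: Jun 2 2026.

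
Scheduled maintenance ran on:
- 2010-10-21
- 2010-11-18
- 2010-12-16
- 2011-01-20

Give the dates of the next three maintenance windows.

2011-02-17, 2011-03-17, 2011-04-21

These are Thursdays at 28- or 35-day spacing (28, 28, 35).
The pattern: 3rd Thursday of the month.
February 2011 — 3rd Thursday is 2011-02-17.
3rd Thursday of March 2011: 2011-03-17.
3rd Thursday of April 2011: 2011-04-21.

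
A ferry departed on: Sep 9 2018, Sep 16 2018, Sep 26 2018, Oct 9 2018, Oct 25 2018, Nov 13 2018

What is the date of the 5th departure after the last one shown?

Apr 2 2019

The spacing grows by 3 each time: 7, 10, 13, 16, 19 days.
Next gap: 22 days. Nov 13 2018 + 22 days = Dec 5 2018.
Next gap: 25 days. Dec 5 2018 + 25 days = Dec 30 2018.
Next gap: 28 days. Dec 30 2018 + 28 days = Jan 27 2019.
Next gap: 31 days. Jan 27 2019 + 31 days = Feb 27 2019.
Next gap: 34 days. Feb 27 2019 + 34 days = Apr 2 2019.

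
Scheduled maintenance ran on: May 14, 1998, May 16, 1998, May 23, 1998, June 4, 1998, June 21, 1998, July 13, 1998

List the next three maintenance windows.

Intervals are 2, 7, 12, 17, 22 days — an arithmetic progression with common difference 5.
Next gap: 27 days. July 13, 1998 + 27 days = August 9, 1998.
Next gap: 32 days. August 9, 1998 + 32 days = September 10, 1998.
Next gap: 37 days. September 10, 1998 + 37 days = October 17, 1998.

August 9, 1998; September 10, 1998; October 17, 1998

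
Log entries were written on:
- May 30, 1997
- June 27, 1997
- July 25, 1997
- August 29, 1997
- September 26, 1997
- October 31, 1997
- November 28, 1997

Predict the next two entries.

All Fridays; the gaps (28, 28, 35, 28, 35, 28) vary with month length.
This is the last Friday of each month.
December 1997 ends with Friday December 26, 1997.
January 1998 ends with Friday January 30, 1998.

December 26, 1997; January 30, 1998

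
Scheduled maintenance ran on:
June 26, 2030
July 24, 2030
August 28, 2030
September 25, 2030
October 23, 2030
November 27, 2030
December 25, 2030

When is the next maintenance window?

January 22, 2031

All dates are Wednesdays, 28, 35, 28, 28, 35, 28 days apart.
Specifically, the 4th Wednesday of each month.
4th Wednesday of January 2031: January 22, 2031.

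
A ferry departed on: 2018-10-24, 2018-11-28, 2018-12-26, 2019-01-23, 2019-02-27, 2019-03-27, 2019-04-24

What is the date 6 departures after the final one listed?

2019-10-23

All dates are Wednesdays, 35, 28, 28, 35, 28, 28 days apart.
Specifically, the 4th Wednesday of each month.
May 2019 — 4th Wednesday is 2019-05-22.
4th Wednesday of June 2019: 2019-06-26.
4th Wednesday of July 2019: 2019-07-24.
August 2019 — 4th Wednesday is 2019-08-28.
4th Wednesday of September 2019: 2019-09-25.
October 2019 — 4th Wednesday is 2019-10-23.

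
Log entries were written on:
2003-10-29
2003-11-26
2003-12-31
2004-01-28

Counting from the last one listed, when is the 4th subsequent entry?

2004-05-26

Every date is a Wednesday; gaps 28, 35, 28 days.
Each is the last Wednesday of its month (at least one falls on the 29th or later, ruling out '4th Wednesday').
February 2004 ends with Wednesday 2004-02-25.
Last Wednesday of March 2004: 2004-03-31.
April 2004 ends with Wednesday 2004-04-28.
Last Wednesday of May 2004: 2004-05-26.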